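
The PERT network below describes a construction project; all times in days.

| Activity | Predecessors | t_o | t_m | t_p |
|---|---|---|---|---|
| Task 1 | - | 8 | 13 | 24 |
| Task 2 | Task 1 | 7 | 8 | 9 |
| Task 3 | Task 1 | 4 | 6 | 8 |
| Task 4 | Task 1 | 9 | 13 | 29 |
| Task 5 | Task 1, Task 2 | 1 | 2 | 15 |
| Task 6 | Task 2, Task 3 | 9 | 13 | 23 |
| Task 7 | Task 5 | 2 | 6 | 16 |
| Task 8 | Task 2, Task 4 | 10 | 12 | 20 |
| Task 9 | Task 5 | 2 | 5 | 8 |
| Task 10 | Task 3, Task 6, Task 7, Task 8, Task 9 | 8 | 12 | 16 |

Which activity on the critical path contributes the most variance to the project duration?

te_Task 1 = (8 + 4·13 + 24)/6 = 84/6 = 14; σ²_Task 1 = ((24−8)/6)² = 7.111
te_Task 2 = (7 + 4·8 + 9)/6 = 48/6 = 8; σ²_Task 2 = ((9−7)/6)² = 0.111
te_Task 3 = (4 + 4·6 + 8)/6 = 36/6 = 6; σ²_Task 3 = ((8−4)/6)² = 0.444
te_Task 4 = (9 + 4·13 + 29)/6 = 90/6 = 15; σ²_Task 4 = ((29−9)/6)² = 11.111
te_Task 5 = (1 + 4·2 + 15)/6 = 24/6 = 4; σ²_Task 5 = ((15−1)/6)² = 5.444
te_Task 6 = (9 + 4·13 + 23)/6 = 84/6 = 14; σ²_Task 6 = ((23−9)/6)² = 5.444
te_Task 7 = (2 + 4·6 + 16)/6 = 42/6 = 7; σ²_Task 7 = ((16−2)/6)² = 5.444
te_Task 8 = (10 + 4·12 + 20)/6 = 78/6 = 13; σ²_Task 8 = ((20−10)/6)² = 2.778
te_Task 9 = (2 + 4·5 + 8)/6 = 30/6 = 5; σ²_Task 9 = ((8−2)/6)² = 1.000
te_Task 10 = (8 + 4·12 + 16)/6 = 72/6 = 12; σ²_Task 10 = ((16−8)/6)² = 1.778

Forward pass:
ES_Task 1 = 0; EF_Task 1 = 14
ES_Task 2 = 14; EF_Task 2 = 14+8 = 22
ES_Task 3 = 14; EF_Task 3 = 14+6 = 20
ES_Task 4 = 14; EF_Task 4 = 14+15 = 29
ES_Task 5 = max(EF_Task 1=14, EF_Task 2=22) = 22; EF_Task 5 = 22+4 = 26
ES_Task 6 = max(EF_Task 2=22, EF_Task 3=20) = 22; EF_Task 6 = 22+14 = 36
ES_Task 7 = 26; EF_Task 7 = 26+7 = 33
ES_Task 8 = max(EF_Task 2=22, EF_Task 4=29) = 29; EF_Task 8 = 29+13 = 42
ES_Task 9 = 26; EF_Task 9 = 26+5 = 31
ES_Task 10 = max(EF_Task 3=20, EF_Task 6=36, EF_Task 7=33, EF_Task 8=42, EF_Task 9=31) = 42; EF_Task 10 = 42+12 = 54
Expected project duration μ = 54 days. Critical path: Task 1 → Task 4 → Task 8 → Task 10.

Variances on critical path: σ²_Task 1=7.111, σ²_Task 4=11.111, σ²_Task 8=2.778, σ²_Task 10=1.778.
Largest is σ²_Task 4 = 11.111.

Task 4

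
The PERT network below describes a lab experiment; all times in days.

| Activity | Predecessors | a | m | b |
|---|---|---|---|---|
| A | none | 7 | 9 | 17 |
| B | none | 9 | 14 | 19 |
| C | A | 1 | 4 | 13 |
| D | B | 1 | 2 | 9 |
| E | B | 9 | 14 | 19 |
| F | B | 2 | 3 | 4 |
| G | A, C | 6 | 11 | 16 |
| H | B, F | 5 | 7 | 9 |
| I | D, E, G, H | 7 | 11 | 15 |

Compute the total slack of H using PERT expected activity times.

4 days

te_A = (7 + 4·9 + 17)/6 = 60/6 = 10
te_B = (9 + 4·14 + 19)/6 = 84/6 = 14
te_C = (1 + 4·4 + 13)/6 = 30/6 = 5
te_D = (1 + 4·2 + 9)/6 = 18/6 = 3
te_E = (9 + 4·14 + 19)/6 = 84/6 = 14
te_F = (2 + 4·3 + 4)/6 = 18/6 = 3
te_G = (6 + 4·11 + 16)/6 = 66/6 = 11
te_H = (5 + 4·7 + 9)/6 = 42/6 = 7
te_I = (7 + 4·11 + 15)/6 = 66/6 = 11

Forward pass:
ES_A = 0; EF_A = 10
ES_B = 0; EF_B = 14
ES_C = 10; EF_C = 10+5 = 15
ES_D = 14; EF_D = 14+3 = 17
ES_E = 14; EF_E = 14+14 = 28
ES_F = 14; EF_F = 14+3 = 17
ES_G = max(EF_A=10, EF_C=15) = 15; EF_G = 15+11 = 26
ES_H = max(EF_B=14, EF_F=17) = 17; EF_H = 17+7 = 24
ES_I = max(EF_D=17, EF_E=28, EF_G=26, EF_H=24) = 28; EF_I = 28+11 = 39
Expected project duration μ = 39 days. Critical path: B → E → I.

Backward pass:
LF_I = 39; LS_I = 39−11 = 28
LF_H = LS_I = 28; LS_H = 28−7 = 21
LF_G = LS_I = 28; LS_G = 28−11 = 17
LF_F = LS_H = 21; LS_F = 21−3 = 18
LF_E = LS_I = 28; LS_E = 28−14 = 14
LF_D = LS_I = 28; LS_D = 28−3 = 25
LF_C = LS_G = 17; LS_C = 17−5 = 12
LF_B = min(LS_D=25, LS_E=14, LS_F=18, LS_H=21) = 14; LS_B = 14−14 = 0
LF_A = min(LS_C=12, LS_G=17) = 12; LS_A = 12−10 = 2
Slack_H = LS_H − ES_H = 21 − 17 = 4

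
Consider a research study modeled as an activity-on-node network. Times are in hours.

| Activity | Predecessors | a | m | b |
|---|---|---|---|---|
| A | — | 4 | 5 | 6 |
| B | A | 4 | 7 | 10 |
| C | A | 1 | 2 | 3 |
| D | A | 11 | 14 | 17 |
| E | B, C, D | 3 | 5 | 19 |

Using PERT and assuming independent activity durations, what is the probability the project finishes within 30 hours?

0.918

te_A = (4 + 4·5 + 6)/6 = 30/6 = 5; σ²_A = ((6−4)/6)² = 0.111
te_B = (4 + 4·7 + 10)/6 = 42/6 = 7; σ²_B = ((10−4)/6)² = 1.000
te_C = (1 + 4·2 + 3)/6 = 12/6 = 2; σ²_C = ((3−1)/6)² = 0.111
te_D = (11 + 4·14 + 17)/6 = 84/6 = 14; σ²_D = ((17−11)/6)² = 1.000
te_E = (3 + 4·5 + 19)/6 = 42/6 = 7; σ²_E = ((19−3)/6)² = 7.111

Forward pass:
ES_A = 0; EF_A = 5
ES_B = 5; EF_B = 5+7 = 12
ES_C = 5; EF_C = 5+2 = 7
ES_D = 5; EF_D = 5+14 = 19
ES_E = max(EF_B=12, EF_C=7, EF_D=19) = 19; EF_E = 19+7 = 26
Expected project duration μ = 26 hours. Critical path: A → D → E.

Variance along critical path = 0.111 + 1.000 + 7.111 = 8.222; σ = √8.222 = 2.867 hours.
Z = (30 − 26) / 2.867 = 1.395
P(T ≤ 30) = Φ(1.395) ≈ 0.918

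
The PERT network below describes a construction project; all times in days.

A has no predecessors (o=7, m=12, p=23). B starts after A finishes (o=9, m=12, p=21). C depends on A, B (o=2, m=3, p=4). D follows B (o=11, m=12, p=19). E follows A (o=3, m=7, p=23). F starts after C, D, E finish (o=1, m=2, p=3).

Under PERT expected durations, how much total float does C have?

10 days

te_A = (7 + 4·12 + 23)/6 = 78/6 = 13
te_B = (9 + 4·12 + 21)/6 = 78/6 = 13
te_C = (2 + 4·3 + 4)/6 = 18/6 = 3
te_D = (11 + 4·12 + 19)/6 = 78/6 = 13
te_E = (3 + 4·7 + 23)/6 = 54/6 = 9
te_F = (1 + 4·2 + 3)/6 = 12/6 = 2

Forward pass:
ES_A = 0; EF_A = 13
ES_B = 13; EF_B = 13+13 = 26
ES_C = max(EF_A=13, EF_B=26) = 26; EF_C = 26+3 = 29
ES_D = 26; EF_D = 26+13 = 39
ES_E = 13; EF_E = 13+9 = 22
ES_F = max(EF_C=29, EF_D=39, EF_E=22) = 39; EF_F = 39+2 = 41
Expected project duration μ = 41 days. Critical path: A → B → D → F.

Backward pass:
LF_F = 41; LS_F = 41−2 = 39
LF_E = LS_F = 39; LS_E = 39−9 = 30
LF_D = LS_F = 39; LS_D = 39−13 = 26
LF_C = LS_F = 39; LS_C = 39−3 = 36
LF_B = min(LS_C=36, LS_D=26) = 26; LS_B = 26−13 = 13
LF_A = min(LS_B=13, LS_C=36, LS_E=30) = 13; LS_A = 13−13 = 0
Slack_C = LS_C − ES_C = 36 − 26 = 10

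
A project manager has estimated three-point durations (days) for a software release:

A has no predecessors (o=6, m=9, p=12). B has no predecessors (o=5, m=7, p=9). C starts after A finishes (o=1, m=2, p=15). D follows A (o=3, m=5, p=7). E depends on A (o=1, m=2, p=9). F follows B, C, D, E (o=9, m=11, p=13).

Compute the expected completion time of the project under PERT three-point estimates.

25 days

te_A = (6 + 4·9 + 12)/6 = 54/6 = 9
te_B = (5 + 4·7 + 9)/6 = 42/6 = 7
te_C = (1 + 4·2 + 15)/6 = 24/6 = 4
te_D = (3 + 4·5 + 7)/6 = 30/6 = 5
te_E = (1 + 4·2 + 9)/6 = 18/6 = 3
te_F = (9 + 4·11 + 13)/6 = 66/6 = 11

Forward pass:
ES_A = 0; EF_A = 9
ES_B = 0; EF_B = 7
ES_C = 9; EF_C = 9+4 = 13
ES_D = 9; EF_D = 9+5 = 14
ES_E = 9; EF_E = 9+3 = 12
ES_F = max(EF_B=7, EF_C=13, EF_D=14, EF_E=12) = 14; EF_F = 14+11 = 25
Expected project duration μ = 25 days. Critical path: A → D → F.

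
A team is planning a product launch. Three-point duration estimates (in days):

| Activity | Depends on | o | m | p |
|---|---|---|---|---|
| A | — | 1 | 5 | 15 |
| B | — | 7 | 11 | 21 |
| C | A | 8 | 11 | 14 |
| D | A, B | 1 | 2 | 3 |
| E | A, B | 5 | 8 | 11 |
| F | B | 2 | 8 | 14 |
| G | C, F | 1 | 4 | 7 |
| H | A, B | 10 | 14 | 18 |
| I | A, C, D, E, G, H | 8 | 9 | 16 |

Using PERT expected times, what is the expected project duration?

te_A = (1 + 4·5 + 15)/6 = 36/6 = 6
te_B = (7 + 4·11 + 21)/6 = 72/6 = 12
te_C = (8 + 4·11 + 14)/6 = 66/6 = 11
te_D = (1 + 4·2 + 3)/6 = 12/6 = 2
te_E = (5 + 4·8 + 11)/6 = 48/6 = 8
te_F = (2 + 4·8 + 14)/6 = 48/6 = 8
te_G = (1 + 4·4 + 7)/6 = 24/6 = 4
te_H = (10 + 4·14 + 18)/6 = 84/6 = 14
te_I = (8 + 4·9 + 16)/6 = 60/6 = 10

Forward pass:
ES_A = 0; EF_A = 6
ES_B = 0; EF_B = 12
ES_C = 6; EF_C = 6+11 = 17
ES_D = max(EF_A=6, EF_B=12) = 12; EF_D = 12+2 = 14
ES_E = max(EF_A=6, EF_B=12) = 12; EF_E = 12+8 = 20
ES_F = 12; EF_F = 12+8 = 20
ES_G = max(EF_C=17, EF_F=20) = 20; EF_G = 20+4 = 24
ES_H = max(EF_A=6, EF_B=12) = 12; EF_H = 12+14 = 26
ES_I = max(EF_A=6, EF_C=17, EF_D=14, EF_E=20, EF_G=24, EF_H=26) = 26; EF_I = 26+10 = 36
Expected project duration μ = 36 days. Critical path: B → H → I.

36 days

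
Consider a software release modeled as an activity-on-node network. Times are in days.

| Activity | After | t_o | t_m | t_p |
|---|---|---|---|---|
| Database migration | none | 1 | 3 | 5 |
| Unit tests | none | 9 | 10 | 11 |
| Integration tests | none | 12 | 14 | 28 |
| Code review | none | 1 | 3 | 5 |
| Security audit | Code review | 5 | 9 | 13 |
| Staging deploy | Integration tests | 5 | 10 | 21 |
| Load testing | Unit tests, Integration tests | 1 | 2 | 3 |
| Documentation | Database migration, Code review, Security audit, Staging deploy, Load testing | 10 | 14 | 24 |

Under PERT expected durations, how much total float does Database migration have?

24 days

te_Database migration = (1 + 4·3 + 5)/6 = 18/6 = 3
te_Unit tests = (9 + 4·10 + 11)/6 = 60/6 = 10
te_Integration tests = (12 + 4·14 + 28)/6 = 96/6 = 16
te_Code review = (1 + 4·3 + 5)/6 = 18/6 = 3
te_Security audit = (5 + 4·9 + 13)/6 = 54/6 = 9
te_Staging deploy = (5 + 4·10 + 21)/6 = 66/6 = 11
te_Load testing = (1 + 4·2 + 3)/6 = 12/6 = 2
te_Documentation = (10 + 4·14 + 24)/6 = 90/6 = 15

Forward pass:
ES_Database migration = 0; EF_Database migration = 3
ES_Unit tests = 0; EF_Unit tests = 10
ES_Integration tests = 0; EF_Integration tests = 16
ES_Code review = 0; EF_Code review = 3
ES_Security audit = 3; EF_Security audit = 3+9 = 12
ES_Staging deploy = 16; EF_Staging deploy = 16+11 = 27
ES_Load testing = max(EF_Unit tests=10, EF_Integration tests=16) = 16; EF_Load testing = 16+2 = 18
ES_Documentation = max(EF_Database migration=3, EF_Code review=3, EF_Security audit=12, EF_Staging deploy=27, EF_Load testing=18) = 27; EF_Documentation = 27+15 = 42
Expected project duration μ = 42 days. Critical path: Integration tests → Staging deploy → Documentation.

Backward pass:
LF_Documentation = 42; LS_Documentation = 42−15 = 27
LF_Load testing = LS_Documentation = 27; LS_Load testing = 27−2 = 25
LF_Staging deploy = LS_Documentation = 27; LS_Staging deploy = 27−11 = 16
LF_Security audit = LS_Documentation = 27; LS_Security audit = 27−9 = 18
LF_Code review = min(LS_Security audit=18, LS_Documentation=27) = 18; LS_Code review = 18−3 = 15
LF_Integration tests = min(LS_Staging deploy=16, LS_Load testing=25) = 16; LS_Integration tests = 16−16 = 0
LF_Unit tests = LS_Load testing = 25; LS_Unit tests = 25−10 = 15
LF_Database migration = LS_Documentation = 27; LS_Database migration = 27−3 = 24
Slack_Database migration = LS_Database migration − ES_Database migration = 24 − 0 = 24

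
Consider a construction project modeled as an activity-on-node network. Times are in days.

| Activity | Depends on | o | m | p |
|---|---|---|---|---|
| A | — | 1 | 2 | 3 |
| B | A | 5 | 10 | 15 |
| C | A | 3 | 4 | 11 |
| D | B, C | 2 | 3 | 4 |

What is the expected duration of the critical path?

15 days

te_A = (1 + 4·2 + 3)/6 = 12/6 = 2
te_B = (5 + 4·10 + 15)/6 = 60/6 = 10
te_C = (3 + 4·4 + 11)/6 = 30/6 = 5
te_D = (2 + 4·3 + 4)/6 = 18/6 = 3

Forward pass:
ES_A = 0; EF_A = 2
ES_B = 2; EF_B = 2+10 = 12
ES_C = 2; EF_C = 2+5 = 7
ES_D = max(EF_B=12, EF_C=7) = 12; EF_D = 12+3 = 15
Expected project duration μ = 15 days. Critical path: A → B → D.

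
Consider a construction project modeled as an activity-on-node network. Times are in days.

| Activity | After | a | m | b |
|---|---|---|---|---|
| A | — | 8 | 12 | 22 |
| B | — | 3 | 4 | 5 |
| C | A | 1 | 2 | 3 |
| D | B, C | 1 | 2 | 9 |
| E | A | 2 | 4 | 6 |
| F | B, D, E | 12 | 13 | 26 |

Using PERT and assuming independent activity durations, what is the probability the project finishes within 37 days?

te_A = (8 + 4·12 + 22)/6 = 78/6 = 13; σ²_A = ((22−8)/6)² = 5.444
te_B = (3 + 4·4 + 5)/6 = 24/6 = 4; σ²_B = ((5−3)/6)² = 0.111
te_C = (1 + 4·2 + 3)/6 = 12/6 = 2; σ²_C = ((3−1)/6)² = 0.111
te_D = (1 + 4·2 + 9)/6 = 18/6 = 3; σ²_D = ((9−1)/6)² = 1.778
te_E = (2 + 4·4 + 6)/6 = 24/6 = 4; σ²_E = ((6−2)/6)² = 0.444
te_F = (12 + 4·13 + 26)/6 = 90/6 = 15; σ²_F = ((26−12)/6)² = 5.444

Forward pass:
ES_A = 0; EF_A = 13
ES_B = 0; EF_B = 4
ES_C = 13; EF_C = 13+2 = 15
ES_D = max(EF_B=4, EF_C=15) = 15; EF_D = 15+3 = 18
ES_E = 13; EF_E = 13+4 = 17
ES_F = max(EF_B=4, EF_D=18, EF_E=17) = 18; EF_F = 18+15 = 33
Expected project duration μ = 33 days. Critical path: A → C → D → F.

Variance along critical path = 5.444 + 0.111 + 1.778 + 5.444 = 12.778; σ = √12.778 = 3.575 days.
Z = (37 − 33) / 3.575 = 1.119
P(T ≤ 37) = Φ(1.119) ≈ 0.868

0.868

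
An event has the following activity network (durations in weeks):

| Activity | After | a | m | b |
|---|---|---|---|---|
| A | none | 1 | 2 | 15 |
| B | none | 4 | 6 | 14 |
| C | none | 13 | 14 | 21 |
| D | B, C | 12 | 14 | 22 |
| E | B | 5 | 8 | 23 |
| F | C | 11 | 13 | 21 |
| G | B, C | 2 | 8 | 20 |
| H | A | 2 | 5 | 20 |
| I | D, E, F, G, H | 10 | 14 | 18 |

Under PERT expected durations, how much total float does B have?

te_A = (1 + 4·2 + 15)/6 = 24/6 = 4
te_B = (4 + 4·6 + 14)/6 = 42/6 = 7
te_C = (13 + 4·14 + 21)/6 = 90/6 = 15
te_D = (12 + 4·14 + 22)/6 = 90/6 = 15
te_E = (5 + 4·8 + 23)/6 = 60/6 = 10
te_F = (11 + 4·13 + 21)/6 = 84/6 = 14
te_G = (2 + 4·8 + 20)/6 = 54/6 = 9
te_H = (2 + 4·5 + 20)/6 = 42/6 = 7
te_I = (10 + 4·14 + 18)/6 = 84/6 = 14

Forward pass:
ES_A = 0; EF_A = 4
ES_B = 0; EF_B = 7
ES_C = 0; EF_C = 15
ES_D = max(EF_B=7, EF_C=15) = 15; EF_D = 15+15 = 30
ES_E = 7; EF_E = 7+10 = 17
ES_F = 15; EF_F = 15+14 = 29
ES_G = max(EF_B=7, EF_C=15) = 15; EF_G = 15+9 = 24
ES_H = 4; EF_H = 4+7 = 11
ES_I = max(EF_D=30, EF_E=17, EF_F=29, EF_G=24, EF_H=11) = 30; EF_I = 30+14 = 44
Expected project duration μ = 44 weeks. Critical path: C → D → I.

Backward pass:
LF_I = 44; LS_I = 44−14 = 30
LF_H = LS_I = 30; LS_H = 30−7 = 23
LF_G = LS_I = 30; LS_G = 30−9 = 21
LF_F = LS_I = 30; LS_F = 30−14 = 16
LF_E = LS_I = 30; LS_E = 30−10 = 20
LF_D = LS_I = 30; LS_D = 30−15 = 15
LF_C = min(LS_D=15, LS_F=16, LS_G=21) = 15; LS_C = 15−15 = 0
LF_B = min(LS_D=15, LS_E=20, LS_G=21) = 15; LS_B = 15−7 = 8
LF_A = LS_H = 23; LS_A = 23−4 = 19
Slack_B = LS_B − ES_B = 8 − 0 = 8

8 weeks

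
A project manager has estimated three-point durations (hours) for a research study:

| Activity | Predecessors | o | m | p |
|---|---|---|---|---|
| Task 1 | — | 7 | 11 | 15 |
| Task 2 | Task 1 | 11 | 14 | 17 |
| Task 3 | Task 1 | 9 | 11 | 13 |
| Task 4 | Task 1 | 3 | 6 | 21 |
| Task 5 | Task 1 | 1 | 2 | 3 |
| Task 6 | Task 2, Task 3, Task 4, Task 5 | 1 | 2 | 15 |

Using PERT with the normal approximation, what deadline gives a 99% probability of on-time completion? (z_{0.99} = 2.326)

35.7 hours

te_Task 1 = (7 + 4·11 + 15)/6 = 66/6 = 11; σ²_Task 1 = ((15−7)/6)² = 1.778
te_Task 2 = (11 + 4·14 + 17)/6 = 84/6 = 14; σ²_Task 2 = ((17−11)/6)² = 1.000
te_Task 3 = (9 + 4·11 + 13)/6 = 66/6 = 11; σ²_Task 3 = ((13−9)/6)² = 0.444
te_Task 4 = (3 + 4·6 + 21)/6 = 48/6 = 8; σ²_Task 4 = ((21−3)/6)² = 9.000
te_Task 5 = (1 + 4·2 + 3)/6 = 12/6 = 2; σ²_Task 5 = ((3−1)/6)² = 0.111
te_Task 6 = (1 + 4·2 + 15)/6 = 24/6 = 4; σ²_Task 6 = ((15−1)/6)² = 5.444

Forward pass:
ES_Task 1 = 0; EF_Task 1 = 11
ES_Task 2 = 11; EF_Task 2 = 11+14 = 25
ES_Task 3 = 11; EF_Task 3 = 11+11 = 22
ES_Task 4 = 11; EF_Task 4 = 11+8 = 19
ES_Task 5 = 11; EF_Task 5 = 11+2 = 13
ES_Task 6 = max(EF_Task 2=25, EF_Task 3=22, EF_Task 4=19, EF_Task 5=13) = 25; EF_Task 6 = 25+4 = 29
Expected project duration μ = 29 hours. Critical path: Task 1 → Task 2 → Task 6.

Variance along critical path = 1.778 + 1.000 + 5.444 = 8.222; σ = 2.867 hours.
D = μ + z·σ = 29 + 2.326·2.867 = 35.7 hours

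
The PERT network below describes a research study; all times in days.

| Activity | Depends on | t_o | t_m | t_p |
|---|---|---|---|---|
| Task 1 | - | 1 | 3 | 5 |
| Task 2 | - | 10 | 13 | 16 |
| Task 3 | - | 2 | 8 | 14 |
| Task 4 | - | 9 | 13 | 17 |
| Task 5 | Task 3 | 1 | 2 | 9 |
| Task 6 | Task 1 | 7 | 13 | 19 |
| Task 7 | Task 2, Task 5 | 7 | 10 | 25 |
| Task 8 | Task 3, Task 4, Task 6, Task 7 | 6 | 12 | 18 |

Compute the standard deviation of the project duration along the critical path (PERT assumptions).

te_Task 1 = (1 + 4·3 + 5)/6 = 18/6 = 3; σ²_Task 1 = ((5−1)/6)² = 0.444
te_Task 2 = (10 + 4·13 + 16)/6 = 78/6 = 13; σ²_Task 2 = ((16−10)/6)² = 1.000
te_Task 3 = (2 + 4·8 + 14)/6 = 48/6 = 8; σ²_Task 3 = ((14−2)/6)² = 4.000
te_Task 4 = (9 + 4·13 + 17)/6 = 78/6 = 13; σ²_Task 4 = ((17−9)/6)² = 1.778
te_Task 5 = (1 + 4·2 + 9)/6 = 18/6 = 3; σ²_Task 5 = ((9−1)/6)² = 1.778
te_Task 6 = (7 + 4·13 + 19)/6 = 78/6 = 13; σ²_Task 6 = ((19−7)/6)² = 4.000
te_Task 7 = (7 + 4·10 + 25)/6 = 72/6 = 12; σ²_Task 7 = ((25−7)/6)² = 9.000
te_Task 8 = (6 + 4·12 + 18)/6 = 72/6 = 12; σ²_Task 8 = ((18−6)/6)² = 4.000

Forward pass:
ES_Task 1 = 0; EF_Task 1 = 3
ES_Task 2 = 0; EF_Task 2 = 13
ES_Task 3 = 0; EF_Task 3 = 8
ES_Task 4 = 0; EF_Task 4 = 13
ES_Task 5 = 8; EF_Task 5 = 8+3 = 11
ES_Task 6 = 3; EF_Task 6 = 3+13 = 16
ES_Task 7 = max(EF_Task 2=13, EF_Task 5=11) = 13; EF_Task 7 = 13+12 = 25
ES_Task 8 = max(EF_Task 3=8, EF_Task 4=13, EF_Task 6=16, EF_Task 7=25) = 25; EF_Task 8 = 25+12 = 37
Expected project duration μ = 37 days. Critical path: Task 2 → Task 7 → Task 8.

Variance along critical path = 1.000 + 9.000 + 4.000 = 14.000
σ = √14.000 = 3.742 days

3.74 days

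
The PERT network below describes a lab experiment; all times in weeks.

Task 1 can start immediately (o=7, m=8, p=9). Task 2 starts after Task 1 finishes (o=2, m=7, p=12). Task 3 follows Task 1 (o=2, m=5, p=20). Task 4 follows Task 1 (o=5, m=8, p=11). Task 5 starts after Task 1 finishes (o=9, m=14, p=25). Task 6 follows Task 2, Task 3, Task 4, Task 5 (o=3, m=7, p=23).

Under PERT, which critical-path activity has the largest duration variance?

Task 6

te_Task 1 = (7 + 4·8 + 9)/6 = 48/6 = 8; σ²_Task 1 = ((9−7)/6)² = 0.111
te_Task 2 = (2 + 4·7 + 12)/6 = 42/6 = 7; σ²_Task 2 = ((12−2)/6)² = 2.778
te_Task 3 = (2 + 4·5 + 20)/6 = 42/6 = 7; σ²_Task 3 = ((20−2)/6)² = 9.000
te_Task 4 = (5 + 4·8 + 11)/6 = 48/6 = 8; σ²_Task 4 = ((11−5)/6)² = 1.000
te_Task 5 = (9 + 4·14 + 25)/6 = 90/6 = 15; σ²_Task 5 = ((25−9)/6)² = 7.111
te_Task 6 = (3 + 4·7 + 23)/6 = 54/6 = 9; σ²_Task 6 = ((23−3)/6)² = 11.111

Forward pass:
ES_Task 1 = 0; EF_Task 1 = 8
ES_Task 2 = 8; EF_Task 2 = 8+7 = 15
ES_Task 3 = 8; EF_Task 3 = 8+7 = 15
ES_Task 4 = 8; EF_Task 4 = 8+8 = 16
ES_Task 5 = 8; EF_Task 5 = 8+15 = 23
ES_Task 6 = max(EF_Task 2=15, EF_Task 3=15, EF_Task 4=16, EF_Task 5=23) = 23; EF_Task 6 = 23+9 = 32
Expected project duration μ = 32 weeks. Critical path: Task 1 → Task 5 → Task 6.

Variances on critical path: σ²_Task 1=0.111, σ²_Task 5=7.111, σ²_Task 6=11.111.
Largest is σ²_Task 6 = 11.111.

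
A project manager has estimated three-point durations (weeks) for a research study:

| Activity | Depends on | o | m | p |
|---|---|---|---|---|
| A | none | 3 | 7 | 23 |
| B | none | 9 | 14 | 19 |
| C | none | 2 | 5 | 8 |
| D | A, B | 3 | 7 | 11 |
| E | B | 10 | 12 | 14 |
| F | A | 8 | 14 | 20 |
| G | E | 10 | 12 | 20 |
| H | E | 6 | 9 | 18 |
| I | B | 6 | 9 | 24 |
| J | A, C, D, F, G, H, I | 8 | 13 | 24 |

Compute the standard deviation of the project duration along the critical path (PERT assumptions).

3.62 weeks

te_A = (3 + 4·7 + 23)/6 = 54/6 = 9; σ²_A = ((23−3)/6)² = 11.111
te_B = (9 + 4·14 + 19)/6 = 84/6 = 14; σ²_B = ((19−9)/6)² = 2.778
te_C = (2 + 4·5 + 8)/6 = 30/6 = 5; σ²_C = ((8−2)/6)² = 1.000
te_D = (3 + 4·7 + 11)/6 = 42/6 = 7; σ²_D = ((11−3)/6)² = 1.778
te_E = (10 + 4·12 + 14)/6 = 72/6 = 12; σ²_E = ((14−10)/6)² = 0.444
te_F = (8 + 4·14 + 20)/6 = 84/6 = 14; σ²_F = ((20−8)/6)² = 4.000
te_G = (10 + 4·12 + 20)/6 = 78/6 = 13; σ²_G = ((20−10)/6)² = 2.778
te_H = (6 + 4·9 + 18)/6 = 60/6 = 10; σ²_H = ((18−6)/6)² = 4.000
te_I = (6 + 4·9 + 24)/6 = 66/6 = 11; σ²_I = ((24−6)/6)² = 9.000
te_J = (8 + 4·13 + 24)/6 = 84/6 = 14; σ²_J = ((24−8)/6)² = 7.111

Forward pass:
ES_A = 0; EF_A = 9
ES_B = 0; EF_B = 14
ES_C = 0; EF_C = 5
ES_D = max(EF_A=9, EF_B=14) = 14; EF_D = 14+7 = 21
ES_E = 14; EF_E = 14+12 = 26
ES_F = 9; EF_F = 9+14 = 23
ES_G = 26; EF_G = 26+13 = 39
ES_H = 26; EF_H = 26+10 = 36
ES_I = 14; EF_I = 14+11 = 25
ES_J = max(EF_A=9, EF_C=5, EF_D=21, EF_F=23, EF_G=39, EF_H=36, EF_I=25) = 39; EF_J = 39+14 = 53
Expected project duration μ = 53 weeks. Critical path: B → E → G → J.

Variance along critical path = 2.778 + 0.444 + 2.778 + 7.111 = 13.111
σ = √13.111 = 3.621 weeks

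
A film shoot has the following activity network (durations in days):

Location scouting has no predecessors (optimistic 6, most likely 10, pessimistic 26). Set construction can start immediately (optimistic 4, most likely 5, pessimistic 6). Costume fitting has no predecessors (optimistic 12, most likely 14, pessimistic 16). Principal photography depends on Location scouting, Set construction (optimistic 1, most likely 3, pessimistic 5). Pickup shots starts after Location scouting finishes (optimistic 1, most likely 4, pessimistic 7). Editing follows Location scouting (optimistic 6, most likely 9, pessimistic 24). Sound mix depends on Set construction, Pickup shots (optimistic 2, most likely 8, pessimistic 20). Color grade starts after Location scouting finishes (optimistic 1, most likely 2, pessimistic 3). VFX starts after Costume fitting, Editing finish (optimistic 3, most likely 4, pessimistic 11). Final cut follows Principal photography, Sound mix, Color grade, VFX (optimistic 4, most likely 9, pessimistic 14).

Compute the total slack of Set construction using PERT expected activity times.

te_Location scouting = (6 + 4·10 + 26)/6 = 72/6 = 12
te_Set construction = (4 + 4·5 + 6)/6 = 30/6 = 5
te_Costume fitting = (12 + 4·14 + 16)/6 = 84/6 = 14
te_Principal photography = (1 + 4·3 + 5)/6 = 18/6 = 3
te_Pickup shots = (1 + 4·4 + 7)/6 = 24/6 = 4
te_Editing = (6 + 4·9 + 24)/6 = 66/6 = 11
te_Sound mix = (2 + 4·8 + 20)/6 = 54/6 = 9
te_Color grade = (1 + 4·2 + 3)/6 = 12/6 = 2
te_VFX = (3 + 4·4 + 11)/6 = 30/6 = 5
te_Final cut = (4 + 4·9 + 14)/6 = 54/6 = 9

Forward pass:
ES_Location scouting = 0; EF_Location scouting = 12
ES_Set construction = 0; EF_Set construction = 5
ES_Costume fitting = 0; EF_Costume fitting = 14
ES_Principal photography = max(EF_Location scouting=12, EF_Set construction=5) = 12; EF_Principal photography = 12+3 = 15
ES_Pickup shots = 12; EF_Pickup shots = 12+4 = 16
ES_Editing = 12; EF_Editing = 12+11 = 23
ES_Sound mix = max(EF_Set construction=5, EF_Pickup shots=16) = 16; EF_Sound mix = 16+9 = 25
ES_Color grade = 12; EF_Color grade = 12+2 = 14
ES_VFX = max(EF_Costume fitting=14, EF_Editing=23) = 23; EF_VFX = 23+5 = 28
ES_Final cut = max(EF_Principal photography=15, EF_Sound mix=25, EF_Color grade=14, EF_VFX=28) = 28; EF_Final cut = 28+9 = 37
Expected project duration μ = 37 days. Critical path: Location scouting → Editing → VFX → Final cut.

Backward pass:
LF_Final cut = 37; LS_Final cut = 37−9 = 28
LF_VFX = LS_Final cut = 28; LS_VFX = 28−5 = 23
LF_Color grade = LS_Final cut = 28; LS_Color grade = 28−2 = 26
LF_Sound mix = LS_Final cut = 28; LS_Sound mix = 28−9 = 19
LF_Editing = LS_VFX = 23; LS_Editing = 23−11 = 12
LF_Pickup shots = LS_Sound mix = 19; LS_Pickup shots = 19−4 = 15
LF_Principal photography = LS_Final cut = 28; LS_Principal photography = 28−3 = 25
LF_Costume fitting = LS_VFX = 23; LS_Costume fitting = 23−14 = 9
LF_Set construction = min(LS_Principal photography=25, LS_Sound mix=19) = 19; LS_Set construction = 19−5 = 14
LF_Location scouting = min(LS_Principal photography=25, LS_Pickup shots=15, LS_Editing=12, LS_Color grade=26) = 12; LS_Location scouting = 12−12 = 0
Slack_Set construction = LS_Set construction − ES_Set construction = 14 − 0 = 14

14 days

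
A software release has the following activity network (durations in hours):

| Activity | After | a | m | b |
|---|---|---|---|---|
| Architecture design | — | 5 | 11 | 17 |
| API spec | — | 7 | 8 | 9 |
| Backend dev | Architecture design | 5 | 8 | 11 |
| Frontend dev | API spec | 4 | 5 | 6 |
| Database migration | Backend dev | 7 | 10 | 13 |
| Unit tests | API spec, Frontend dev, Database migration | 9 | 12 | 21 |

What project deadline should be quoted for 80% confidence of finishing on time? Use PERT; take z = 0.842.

44.7 hours

te_Architecture design = (5 + 4·11 + 17)/6 = 66/6 = 11; σ²_Architecture design = ((17−5)/6)² = 4.000
te_API spec = (7 + 4·8 + 9)/6 = 48/6 = 8; σ²_API spec = ((9−7)/6)² = 0.111
te_Backend dev = (5 + 4·8 + 11)/6 = 48/6 = 8; σ²_Backend dev = ((11−5)/6)² = 1.000
te_Frontend dev = (4 + 4·5 + 6)/6 = 30/6 = 5; σ²_Frontend dev = ((6−4)/6)² = 0.111
te_Database migration = (7 + 4·10 + 13)/6 = 60/6 = 10; σ²_Database migration = ((13−7)/6)² = 1.000
te_Unit tests = (9 + 4·12 + 21)/6 = 78/6 = 13; σ²_Unit tests = ((21−9)/6)² = 4.000

Forward pass:
ES_Architecture design = 0; EF_Architecture design = 11
ES_API spec = 0; EF_API spec = 8
ES_Backend dev = 11; EF_Backend dev = 11+8 = 19
ES_Frontend dev = 8; EF_Frontend dev = 8+5 = 13
ES_Database migration = 19; EF_Database migration = 19+10 = 29
ES_Unit tests = max(EF_API spec=8, EF_Frontend dev=13, EF_Database migration=29) = 29; EF_Unit tests = 29+13 = 42
Expected project duration μ = 42 hours. Critical path: Architecture design → Backend dev → Database migration → Unit tests.

Variance along critical path = 4.000 + 1.000 + 1.000 + 4.000 = 10.000; σ = 3.162 hours.
D = μ + z·σ = 42 + 0.842·3.162 = 44.7 hours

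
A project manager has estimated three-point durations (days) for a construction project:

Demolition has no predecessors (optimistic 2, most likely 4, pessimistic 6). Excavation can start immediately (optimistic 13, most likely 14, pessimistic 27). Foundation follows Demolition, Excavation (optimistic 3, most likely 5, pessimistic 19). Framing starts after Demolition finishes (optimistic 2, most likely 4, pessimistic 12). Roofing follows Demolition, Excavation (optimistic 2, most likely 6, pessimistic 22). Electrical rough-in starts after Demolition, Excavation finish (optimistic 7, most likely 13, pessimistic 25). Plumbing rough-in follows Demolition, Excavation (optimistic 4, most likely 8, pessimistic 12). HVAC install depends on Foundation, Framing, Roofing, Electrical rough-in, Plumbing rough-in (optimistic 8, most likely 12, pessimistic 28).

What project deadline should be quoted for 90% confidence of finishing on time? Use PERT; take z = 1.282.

te_Demolition = (2 + 4·4 + 6)/6 = 24/6 = 4; σ²_Demolition = ((6−2)/6)² = 0.444
te_Excavation = (13 + 4·14 + 27)/6 = 96/6 = 16; σ²_Excavation = ((27−13)/6)² = 5.444
te_Foundation = (3 + 4·5 + 19)/6 = 42/6 = 7; σ²_Foundation = ((19−3)/6)² = 7.111
te_Framing = (2 + 4·4 + 12)/6 = 30/6 = 5; σ²_Framing = ((12−2)/6)² = 2.778
te_Roofing = (2 + 4·6 + 22)/6 = 48/6 = 8; σ²_Roofing = ((22−2)/6)² = 11.111
te_Electrical rough-in = (7 + 4·13 + 25)/6 = 84/6 = 14; σ²_Electrical rough-in = ((25−7)/6)² = 9.000
te_Plumbing rough-in = (4 + 4·8 + 12)/6 = 48/6 = 8; σ²_Plumbing rough-in = ((12−4)/6)² = 1.778
te_HVAC install = (8 + 4·12 + 28)/6 = 84/6 = 14; σ²_HVAC install = ((28−8)/6)² = 11.111

Forward pass:
ES_Demolition = 0; EF_Demolition = 4
ES_Excavation = 0; EF_Excavation = 16
ES_Foundation = max(EF_Demolition=4, EF_Excavation=16) = 16; EF_Foundation = 16+7 = 23
ES_Framing = 4; EF_Framing = 4+5 = 9
ES_Roofing = max(EF_Demolition=4, EF_Excavation=16) = 16; EF_Roofing = 16+8 = 24
ES_Electrical rough-in = max(EF_Demolition=4, EF_Excavation=16) = 16; EF_Electrical rough-in = 16+14 = 30
ES_Plumbing rough-in = max(EF_Demolition=4, EF_Excavation=16) = 16; EF_Plumbing rough-in = 16+8 = 24
ES_HVAC install = max(EF_Foundation=23, EF_Framing=9, EF_Roofing=24, EF_Electrical rough-in=30, EF_Plumbing rough-in=24) = 30; EF_HVAC install = 30+14 = 44
Expected project duration μ = 44 days. Critical path: Excavation → Electrical rough-in → HVAC install.

Variance along critical path = 5.444 + 9.000 + 11.111 = 25.556; σ = 5.055 days.
D = μ + z·σ = 44 + 1.282·5.055 = 50.5 days

50.5 days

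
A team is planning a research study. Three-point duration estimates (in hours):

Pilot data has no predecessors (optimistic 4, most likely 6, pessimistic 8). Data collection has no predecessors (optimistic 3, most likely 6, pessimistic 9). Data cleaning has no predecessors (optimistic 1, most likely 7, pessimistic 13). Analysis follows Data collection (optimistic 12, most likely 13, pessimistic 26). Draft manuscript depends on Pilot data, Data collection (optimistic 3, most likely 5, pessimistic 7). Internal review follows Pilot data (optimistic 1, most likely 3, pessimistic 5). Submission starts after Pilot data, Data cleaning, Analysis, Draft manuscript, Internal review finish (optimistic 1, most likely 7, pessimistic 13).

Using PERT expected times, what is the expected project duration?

28 hours

te_Pilot data = (4 + 4·6 + 8)/6 = 36/6 = 6
te_Data collection = (3 + 4·6 + 9)/6 = 36/6 = 6
te_Data cleaning = (1 + 4·7 + 13)/6 = 42/6 = 7
te_Analysis = (12 + 4·13 + 26)/6 = 90/6 = 15
te_Draft manuscript = (3 + 4·5 + 7)/6 = 30/6 = 5
te_Internal review = (1 + 4·3 + 5)/6 = 18/6 = 3
te_Submission = (1 + 4·7 + 13)/6 = 42/6 = 7

Forward pass:
ES_Pilot data = 0; EF_Pilot data = 6
ES_Data collection = 0; EF_Data collection = 6
ES_Data cleaning = 0; EF_Data cleaning = 7
ES_Analysis = 6; EF_Analysis = 6+15 = 21
ES_Draft manuscript = max(EF_Pilot data=6, EF_Data collection=6) = 6; EF_Draft manuscript = 6+5 = 11
ES_Internal review = 6; EF_Internal review = 6+3 = 9
ES_Submission = max(EF_Pilot data=6, EF_Data cleaning=7, EF_Analysis=21, EF_Draft manuscript=11, EF_Internal review=9) = 21; EF_Submission = 21+7 = 28
Expected project duration μ = 28 hours. Critical path: Data collection → Analysis → Submission.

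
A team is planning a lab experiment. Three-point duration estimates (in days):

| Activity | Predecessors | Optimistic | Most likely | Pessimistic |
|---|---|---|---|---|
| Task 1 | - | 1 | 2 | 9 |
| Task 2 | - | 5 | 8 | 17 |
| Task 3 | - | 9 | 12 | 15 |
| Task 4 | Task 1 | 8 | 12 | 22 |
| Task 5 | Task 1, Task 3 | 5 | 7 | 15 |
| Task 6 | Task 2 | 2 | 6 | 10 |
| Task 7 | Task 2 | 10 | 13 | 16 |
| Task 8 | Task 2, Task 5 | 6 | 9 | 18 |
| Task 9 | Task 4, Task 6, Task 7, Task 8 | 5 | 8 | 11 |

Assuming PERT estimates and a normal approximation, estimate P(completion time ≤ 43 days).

te_Task 1 = (1 + 4·2 + 9)/6 = 18/6 = 3; σ²_Task 1 = ((9−1)/6)² = 1.778
te_Task 2 = (5 + 4·8 + 17)/6 = 54/6 = 9; σ²_Task 2 = ((17−5)/6)² = 4.000
te_Task 3 = (9 + 4·12 + 15)/6 = 72/6 = 12; σ²_Task 3 = ((15−9)/6)² = 1.000
te_Task 4 = (8 + 4·12 + 22)/6 = 78/6 = 13; σ²_Task 4 = ((22−8)/6)² = 5.444
te_Task 5 = (5 + 4·7 + 15)/6 = 48/6 = 8; σ²_Task 5 = ((15−5)/6)² = 2.778
te_Task 6 = (2 + 4·6 + 10)/6 = 36/6 = 6; σ²_Task 6 = ((10−2)/6)² = 1.778
te_Task 7 = (10 + 4·13 + 16)/6 = 78/6 = 13; σ²_Task 7 = ((16−10)/6)² = 1.000
te_Task 8 = (6 + 4·9 + 18)/6 = 60/6 = 10; σ²_Task 8 = ((18−6)/6)² = 4.000
te_Task 9 = (5 + 4·8 + 11)/6 = 48/6 = 8; σ²_Task 9 = ((11−5)/6)² = 1.000

Forward pass:
ES_Task 1 = 0; EF_Task 1 = 3
ES_Task 2 = 0; EF_Task 2 = 9
ES_Task 3 = 0; EF_Task 3 = 12
ES_Task 4 = 3; EF_Task 4 = 3+13 = 16
ES_Task 5 = max(EF_Task 1=3, EF_Task 3=12) = 12; EF_Task 5 = 12+8 = 20
ES_Task 6 = 9; EF_Task 6 = 9+6 = 15
ES_Task 7 = 9; EF_Task 7 = 9+13 = 22
ES_Task 8 = max(EF_Task 2=9, EF_Task 5=20) = 20; EF_Task 8 = 20+10 = 30
ES_Task 9 = max(EF_Task 4=16, EF_Task 6=15, EF_Task 7=22, EF_Task 8=30) = 30; EF_Task 9 = 30+8 = 38
Expected project duration μ = 38 days. Critical path: Task 3 → Task 5 → Task 8 → Task 9.

Variance along critical path = 1.000 + 2.778 + 4.000 + 1.000 = 8.778; σ = √8.778 = 2.963 days.
Z = (43 − 38) / 2.963 = 1.688
P(T ≤ 43) = Φ(1.688) ≈ 0.954

0.954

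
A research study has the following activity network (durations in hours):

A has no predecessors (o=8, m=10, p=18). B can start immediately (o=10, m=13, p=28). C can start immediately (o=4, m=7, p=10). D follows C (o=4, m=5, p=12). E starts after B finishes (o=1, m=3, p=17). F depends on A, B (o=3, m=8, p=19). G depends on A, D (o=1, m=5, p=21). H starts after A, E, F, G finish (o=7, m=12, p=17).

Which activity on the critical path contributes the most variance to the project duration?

te_A = (8 + 4·10 + 18)/6 = 66/6 = 11; σ²_A = ((18−8)/6)² = 2.778
te_B = (10 + 4·13 + 28)/6 = 90/6 = 15; σ²_B = ((28−10)/6)² = 9.000
te_C = (4 + 4·7 + 10)/6 = 42/6 = 7; σ²_C = ((10−4)/6)² = 1.000
te_D = (4 + 4·5 + 12)/6 = 36/6 = 6; σ²_D = ((12−4)/6)² = 1.778
te_E = (1 + 4·3 + 17)/6 = 30/6 = 5; σ²_E = ((17−1)/6)² = 7.111
te_F = (3 + 4·8 + 19)/6 = 54/6 = 9; σ²_F = ((19−3)/6)² = 7.111
te_G = (1 + 4·5 + 21)/6 = 42/6 = 7; σ²_G = ((21−1)/6)² = 11.111
te_H = (7 + 4·12 + 17)/6 = 72/6 = 12; σ²_H = ((17−7)/6)² = 2.778

Forward pass:
ES_A = 0; EF_A = 11
ES_B = 0; EF_B = 15
ES_C = 0; EF_C = 7
ES_D = 7; EF_D = 7+6 = 13
ES_E = 15; EF_E = 15+5 = 20
ES_F = max(EF_A=11, EF_B=15) = 15; EF_F = 15+9 = 24
ES_G = max(EF_A=11, EF_D=13) = 13; EF_G = 13+7 = 20
ES_H = max(EF_A=11, EF_E=20, EF_F=24, EF_G=20) = 24; EF_H = 24+12 = 36
Expected project duration μ = 36 hours. Critical path: B → F → H.

Variances on critical path: σ²_B=9.000, σ²_F=7.111, σ²_H=2.778.
Largest is σ²_B = 9.000.

B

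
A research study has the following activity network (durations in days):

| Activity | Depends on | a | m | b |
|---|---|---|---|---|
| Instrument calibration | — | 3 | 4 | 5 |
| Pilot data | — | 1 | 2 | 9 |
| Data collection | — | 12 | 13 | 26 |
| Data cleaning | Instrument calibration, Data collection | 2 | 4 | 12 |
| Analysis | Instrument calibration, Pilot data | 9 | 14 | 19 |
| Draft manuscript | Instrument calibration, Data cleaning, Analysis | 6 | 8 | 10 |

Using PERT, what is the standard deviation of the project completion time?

2.94 days

te_Instrument calibration = (3 + 4·4 + 5)/6 = 24/6 = 4; σ²_Instrument calibration = ((5−3)/6)² = 0.111
te_Pilot data = (1 + 4·2 + 9)/6 = 18/6 = 3; σ²_Pilot data = ((9−1)/6)² = 1.778
te_Data collection = (12 + 4·13 + 26)/6 = 90/6 = 15; σ²_Data collection = ((26−12)/6)² = 5.444
te_Data cleaning = (2 + 4·4 + 12)/6 = 30/6 = 5; σ²_Data cleaning = ((12−2)/6)² = 2.778
te_Analysis = (9 + 4·14 + 19)/6 = 84/6 = 14; σ²_Analysis = ((19−9)/6)² = 2.778
te_Draft manuscript = (6 + 4·8 + 10)/6 = 48/6 = 8; σ²_Draft manuscript = ((10−6)/6)² = 0.444

Forward pass:
ES_Instrument calibration = 0; EF_Instrument calibration = 4
ES_Pilot data = 0; EF_Pilot data = 3
ES_Data collection = 0; EF_Data collection = 15
ES_Data cleaning = max(EF_Instrument calibration=4, EF_Data collection=15) = 15; EF_Data cleaning = 15+5 = 20
ES_Analysis = max(EF_Instrument calibration=4, EF_Pilot data=3) = 4; EF_Analysis = 4+14 = 18
ES_Draft manuscript = max(EF_Instrument calibration=4, EF_Data cleaning=20, EF_Analysis=18) = 20; EF_Draft manuscript = 20+8 = 28
Expected project duration μ = 28 days. Critical path: Data collection → Data cleaning → Draft manuscript.

Variance along critical path = 5.444 + 2.778 + 0.444 = 8.667
σ = √8.667 = 2.944 days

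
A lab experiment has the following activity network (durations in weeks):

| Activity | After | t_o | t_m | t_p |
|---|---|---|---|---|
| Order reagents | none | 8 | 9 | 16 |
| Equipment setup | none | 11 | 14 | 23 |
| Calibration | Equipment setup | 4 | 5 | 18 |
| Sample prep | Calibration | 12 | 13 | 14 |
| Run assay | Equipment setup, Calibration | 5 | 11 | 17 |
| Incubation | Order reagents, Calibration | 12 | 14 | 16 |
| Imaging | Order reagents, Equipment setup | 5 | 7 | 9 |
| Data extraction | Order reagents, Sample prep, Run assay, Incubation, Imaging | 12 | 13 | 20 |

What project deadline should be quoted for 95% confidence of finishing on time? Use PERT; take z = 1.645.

55.6 weeks

te_Order reagents = (8 + 4·9 + 16)/6 = 60/6 = 10; σ²_Order reagents = ((16−8)/6)² = 1.778
te_Equipment setup = (11 + 4·14 + 23)/6 = 90/6 = 15; σ²_Equipment setup = ((23−11)/6)² = 4.000
te_Calibration = (4 + 4·5 + 18)/6 = 42/6 = 7; σ²_Calibration = ((18−4)/6)² = 5.444
te_Sample prep = (12 + 4·13 + 14)/6 = 78/6 = 13; σ²_Sample prep = ((14−12)/6)² = 0.111
te_Run assay = (5 + 4·11 + 17)/6 = 66/6 = 11; σ²_Run assay = ((17−5)/6)² = 4.000
te_Incubation = (12 + 4·14 + 16)/6 = 84/6 = 14; σ²_Incubation = ((16−12)/6)² = 0.444
te_Imaging = (5 + 4·7 + 9)/6 = 42/6 = 7; σ²_Imaging = ((9−5)/6)² = 0.444
te_Data extraction = (12 + 4·13 + 20)/6 = 84/6 = 14; σ²_Data extraction = ((20−12)/6)² = 1.778

Forward pass:
ES_Order reagents = 0; EF_Order reagents = 10
ES_Equipment setup = 0; EF_Equipment setup = 15
ES_Calibration = 15; EF_Calibration = 15+7 = 22
ES_Sample prep = 22; EF_Sample prep = 22+13 = 35
ES_Run assay = max(EF_Equipment setup=15, EF_Calibration=22) = 22; EF_Run assay = 22+11 = 33
ES_Incubation = max(EF_Order reagents=10, EF_Calibration=22) = 22; EF_Incubation = 22+14 = 36
ES_Imaging = max(EF_Order reagents=10, EF_Equipment setup=15) = 15; EF_Imaging = 15+7 = 22
ES_Data extraction = max(EF_Order reagents=10, EF_Sample prep=35, EF_Run assay=33, EF_Incubation=36, EF_Imaging=22) = 36; EF_Data extraction = 36+14 = 50
Expected project duration μ = 50 weeks. Critical path: Equipment setup → Calibration → Incubation → Data extraction.

Variance along critical path = 4.000 + 5.444 + 0.444 + 1.778 = 11.667; σ = 3.416 weeks.
D = μ + z·σ = 50 + 1.645·3.416 = 55.6 weeks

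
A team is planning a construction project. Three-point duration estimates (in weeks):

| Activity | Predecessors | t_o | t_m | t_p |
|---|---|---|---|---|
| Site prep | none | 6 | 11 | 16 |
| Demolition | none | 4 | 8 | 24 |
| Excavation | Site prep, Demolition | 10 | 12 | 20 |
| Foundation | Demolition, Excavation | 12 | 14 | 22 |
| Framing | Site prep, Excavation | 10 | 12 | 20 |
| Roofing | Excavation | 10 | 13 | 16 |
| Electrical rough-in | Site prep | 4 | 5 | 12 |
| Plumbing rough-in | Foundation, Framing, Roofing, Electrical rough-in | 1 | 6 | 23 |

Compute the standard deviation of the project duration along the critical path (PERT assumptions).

te_Site prep = (6 + 4·11 + 16)/6 = 66/6 = 11; σ²_Site prep = ((16−6)/6)² = 2.778
te_Demolition = (4 + 4·8 + 24)/6 = 60/6 = 10; σ²_Demolition = ((24−4)/6)² = 11.111
te_Excavation = (10 + 4·12 + 20)/6 = 78/6 = 13; σ²_Excavation = ((20−10)/6)² = 2.778
te_Foundation = (12 + 4·14 + 22)/6 = 90/6 = 15; σ²_Foundation = ((22−12)/6)² = 2.778
te_Framing = (10 + 4·12 + 20)/6 = 78/6 = 13; σ²_Framing = ((20−10)/6)² = 2.778
te_Roofing = (10 + 4·13 + 16)/6 = 78/6 = 13; σ²_Roofing = ((16−10)/6)² = 1.000
te_Electrical rough-in = (4 + 4·5 + 12)/6 = 36/6 = 6; σ²_Electrical rough-in = ((12−4)/6)² = 1.778
te_Plumbing rough-in = (1 + 4·6 + 23)/6 = 48/6 = 8; σ²_Plumbing rough-in = ((23−1)/6)² = 13.444

Forward pass:
ES_Site prep = 0; EF_Site prep = 11
ES_Demolition = 0; EF_Demolition = 10
ES_Excavation = max(EF_Site prep=11, EF_Demolition=10) = 11; EF_Excavation = 11+13 = 24
ES_Foundation = max(EF_Demolition=10, EF_Excavation=24) = 24; EF_Foundation = 24+15 = 39
ES_Framing = max(EF_Site prep=11, EF_Excavation=24) = 24; EF_Framing = 24+13 = 37
ES_Roofing = 24; EF_Roofing = 24+13 = 37
ES_Electrical rough-in = 11; EF_Electrical rough-in = 11+6 = 17
ES_Plumbing rough-in = max(EF_Foundation=39, EF_Framing=37, EF_Roofing=37, EF_Electrical rough-in=17) = 39; EF_Plumbing rough-in = 39+8 = 47
Expected project duration μ = 47 weeks. Critical path: Site prep → Excavation → Foundation → Plumbing rough-in.

Variance along critical path = 2.778 + 2.778 + 2.778 + 13.444 = 21.778
σ = √21.778 = 4.667 weeks

4.67 weeks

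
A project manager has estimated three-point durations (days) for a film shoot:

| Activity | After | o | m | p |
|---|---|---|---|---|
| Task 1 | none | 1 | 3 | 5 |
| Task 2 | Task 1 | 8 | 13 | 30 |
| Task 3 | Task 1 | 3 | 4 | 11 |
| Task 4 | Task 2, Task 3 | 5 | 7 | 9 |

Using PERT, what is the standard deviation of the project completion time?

te_Task 1 = (1 + 4·3 + 5)/6 = 18/6 = 3; σ²_Task 1 = ((5−1)/6)² = 0.444
te_Task 2 = (8 + 4·13 + 30)/6 = 90/6 = 15; σ²_Task 2 = ((30−8)/6)² = 13.444
te_Task 3 = (3 + 4·4 + 11)/6 = 30/6 = 5; σ²_Task 3 = ((11−3)/6)² = 1.778
te_Task 4 = (5 + 4·7 + 9)/6 = 42/6 = 7; σ²_Task 4 = ((9−5)/6)² = 0.444

Forward pass:
ES_Task 1 = 0; EF_Task 1 = 3
ES_Task 2 = 3; EF_Task 2 = 3+15 = 18
ES_Task 3 = 3; EF_Task 3 = 3+5 = 8
ES_Task 4 = max(EF_Task 2=18, EF_Task 3=8) = 18; EF_Task 4 = 18+7 = 25
Expected project duration μ = 25 days. Critical path: Task 1 → Task 2 → Task 4.

Variance along critical path = 0.444 + 13.444 + 0.444 = 14.333
σ = √14.333 = 3.786 days

3.79 days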